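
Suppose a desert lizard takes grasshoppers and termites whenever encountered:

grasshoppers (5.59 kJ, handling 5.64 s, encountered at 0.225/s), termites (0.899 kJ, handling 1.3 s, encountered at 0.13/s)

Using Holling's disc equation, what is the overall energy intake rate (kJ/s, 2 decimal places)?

0.56 kJ/s

Energy encountered per unit search time: 0.225×5.59 + 0.13×0.899 = 1.375 kJ/s.
Handling time per unit search time: 0.225×5.64 + 0.13×1.3 = 1.438.
Rate = 1.375/(1 + 1.438) = 0.5638 kJ/s.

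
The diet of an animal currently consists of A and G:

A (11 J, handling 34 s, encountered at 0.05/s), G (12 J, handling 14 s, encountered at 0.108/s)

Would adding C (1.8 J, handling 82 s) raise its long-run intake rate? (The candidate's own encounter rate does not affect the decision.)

No

Current rate: (0.05×11 + 0.108×12)/(1 + 0.05×34 + 0.108×14) = 0.4383 J/s.
Profitability of C: 1.8/82 = 0.02195 J/s.
Since 0.02195 < R, time spent handling C is better spent searching.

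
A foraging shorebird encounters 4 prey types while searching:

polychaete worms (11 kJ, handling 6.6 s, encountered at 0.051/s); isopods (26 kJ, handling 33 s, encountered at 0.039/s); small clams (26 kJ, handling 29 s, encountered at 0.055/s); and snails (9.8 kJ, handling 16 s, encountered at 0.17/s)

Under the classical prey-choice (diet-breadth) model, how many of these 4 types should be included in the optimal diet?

3

E/h in descending order: polychaete worms 1.67, small clams 0.897, isopods 0.788, snails 0.613 kJ/s. The optimal diet is the largest prefix of this list for which every included type satisfies E_i/h_i > R on the types above it.
Rate on top 1: 0.4197. small clams: 0.897 > 0.4197 → include.
Rate on top 2: 0.6792. isopods: 0.788 > 0.6792 → include.
Rate on top 3: 0.7123. snails: 0.613 < 0.7123 → exclude; stop.
Optimal diet: polychaete worms, small clams, isopods — 3 of 4 types.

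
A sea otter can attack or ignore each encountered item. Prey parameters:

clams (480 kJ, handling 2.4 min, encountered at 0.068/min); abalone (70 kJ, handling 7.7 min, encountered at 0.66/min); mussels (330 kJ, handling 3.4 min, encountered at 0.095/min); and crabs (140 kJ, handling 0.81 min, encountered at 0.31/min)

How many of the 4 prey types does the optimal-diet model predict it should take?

Rank by E/h (kJ/min): clams 200, crabs 173, mussels 97.1, abalone 9.09. Include each in turn until the next type's E/h falls below the running intake rate.
Rate on top 1: 28.06. crabs: 173 > 28.06 → include.
Rate on top 2: 53.77. mussels: 97.1 > 53.77 → include.
Rate on top 3: 61.81. abalone: 9.09 < 61.81 → exclude; stop.
Optimal diet: clams, crabs, mussels — 3 of 4 types.

3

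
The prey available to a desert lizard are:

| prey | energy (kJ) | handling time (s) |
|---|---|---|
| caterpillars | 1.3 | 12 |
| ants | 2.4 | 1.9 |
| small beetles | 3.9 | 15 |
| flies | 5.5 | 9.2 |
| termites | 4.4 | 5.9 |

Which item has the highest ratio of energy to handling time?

ants

In descending order of E/h:
ants: 2.4/1.9 = 1.26 kJ/s
termites: 4.4/5.9 = 0.746 kJ/s
flies: 5.5/9.2 = 0.598 kJ/s
small beetles: 3.9/15 = 0.26 kJ/s
caterpillars: 1.3/12 = 0.108 kJ/s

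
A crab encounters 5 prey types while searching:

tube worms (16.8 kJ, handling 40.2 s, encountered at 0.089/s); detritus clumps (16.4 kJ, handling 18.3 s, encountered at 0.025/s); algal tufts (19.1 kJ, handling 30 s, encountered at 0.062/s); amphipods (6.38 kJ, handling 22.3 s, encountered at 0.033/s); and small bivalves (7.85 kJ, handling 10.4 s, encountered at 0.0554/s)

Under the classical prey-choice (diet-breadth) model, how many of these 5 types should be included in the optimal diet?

3

Rank by E/h (kJ/s): detritus clumps 0.896, small bivalves 0.755, algal tufts 0.637, tube worms 0.418, amphipods 0.286. Include each in turn until the next type's E/h falls below the running intake rate.
Rate on top 1: 0.2813. small bivalves: 0.755 > 0.2813 → include.
Rate on top 2: 0.4155. algal tufts: 0.637 > 0.4155 → include.
Rate on top 3: 0.5211. tube worms: 0.418 < 0.5211 → exclude; stop.
Optimal diet: detritus clumps, small bivalves, algal tufts — 3 of 5 types.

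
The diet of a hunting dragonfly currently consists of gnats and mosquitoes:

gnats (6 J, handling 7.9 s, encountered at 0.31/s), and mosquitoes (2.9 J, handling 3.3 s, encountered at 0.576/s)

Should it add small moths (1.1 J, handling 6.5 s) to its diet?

Intake rate on the current diet: R = (0.31×6 + 0.576×2.9) / (1 + 0.31×7.9 + 0.576×3.3) = 3.53/5.35 = 0.6599 J/s.
small moths: E/h = 1.1/6.5 = 0.1692 J/s.
Since 0.1692 < R, time spent handling small moths is better spent searching.

No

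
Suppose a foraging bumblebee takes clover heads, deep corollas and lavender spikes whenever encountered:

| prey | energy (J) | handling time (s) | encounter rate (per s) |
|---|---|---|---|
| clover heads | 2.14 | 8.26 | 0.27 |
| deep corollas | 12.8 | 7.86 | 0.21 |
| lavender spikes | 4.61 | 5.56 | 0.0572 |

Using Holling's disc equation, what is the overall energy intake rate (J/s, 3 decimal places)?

0.679 J/s

Energy encountered per unit search time: 0.27×2.14 + 0.21×12.8 + 0.0572×4.61 = 3.529 J/s.
Handling time per unit search time: 0.27×8.26 + 0.21×7.86 + 0.0572×5.56 = 4.199.
Rate = 3.529/(1 + 4.199) = 0.6789 J/s.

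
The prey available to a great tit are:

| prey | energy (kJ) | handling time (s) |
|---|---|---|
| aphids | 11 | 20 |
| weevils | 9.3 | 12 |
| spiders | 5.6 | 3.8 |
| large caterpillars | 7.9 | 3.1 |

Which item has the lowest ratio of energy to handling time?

aphids

Profitability E/h (kJ/s): aphids = 11/20 = 0.55, weevils = 9.3/12 = 0.775, spiders = 5.6/3.8 = 1.47, large caterpillars = 7.9/3.1 = 2.55.
Ranked: large caterpillars > spiders > weevils > aphids.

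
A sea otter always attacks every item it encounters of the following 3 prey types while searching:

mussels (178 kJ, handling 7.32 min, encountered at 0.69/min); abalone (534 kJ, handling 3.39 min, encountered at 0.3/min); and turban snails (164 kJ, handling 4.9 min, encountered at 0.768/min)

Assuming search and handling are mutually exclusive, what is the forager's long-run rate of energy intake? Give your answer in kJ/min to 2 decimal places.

37.76 kJ/min

R = (0.69×178 + 0.3×534 + 0.768×164) / (1 + 0.69×7.32 + 0.3×3.39 + 0.768×4.9) = 409/10.83 = 37.76 kJ/min.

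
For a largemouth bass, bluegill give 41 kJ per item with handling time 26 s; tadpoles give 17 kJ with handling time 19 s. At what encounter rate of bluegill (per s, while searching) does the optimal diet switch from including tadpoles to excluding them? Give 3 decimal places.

0.050 per s

Drop tadpoles once their profitability E₂/h₂ falls below the rate achievable on bluegill alone: E₂/h₂ = λE₁/(1 + λh₁).
Solve for λ: λE₁h₂ = E₂(1 + λh₁) → λ(E₁h₂ − E₂h₁) = E₂ → λ = E₂/(E₁h₂ − E₂h₁).
λ = 17/(41×19 − 17×26) = 17/337 = 0.05045 per s.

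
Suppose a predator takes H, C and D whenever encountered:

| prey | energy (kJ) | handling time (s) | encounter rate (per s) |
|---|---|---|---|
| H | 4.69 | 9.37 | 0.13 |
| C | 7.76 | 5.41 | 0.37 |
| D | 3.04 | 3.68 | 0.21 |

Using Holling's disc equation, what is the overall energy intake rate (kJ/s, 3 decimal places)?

0.825 kJ/s

R = (0.13×4.69 + 0.37×7.76 + 0.21×3.04) / (1 + 0.13×9.37 + 0.37×5.41 + 0.21×3.68) = 4.119/4.993 = 0.8251 kJ/s.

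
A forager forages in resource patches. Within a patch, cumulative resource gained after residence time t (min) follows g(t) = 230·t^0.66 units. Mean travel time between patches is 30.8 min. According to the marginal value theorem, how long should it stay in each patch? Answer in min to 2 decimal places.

59.79 min

By the marginal value theorem, leave when the instantaneous gain rate g'(t) equals the habitat-wide average g(t)/(T + t).
g'(t) = 0.66·230·t^-0.34. Setting 0.66·230·t^-0.34 = 230·t^0.66/(30.8+t) gives 0.66(30.8+t) = t, so 0.34·t = 0.66×30.8.
t* = 0.66×30.8/0.34 = 59.79 min.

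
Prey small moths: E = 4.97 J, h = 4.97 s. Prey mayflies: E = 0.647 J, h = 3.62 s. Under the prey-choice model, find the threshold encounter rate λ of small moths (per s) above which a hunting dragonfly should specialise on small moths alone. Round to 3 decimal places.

At the threshold, the rate on small moths alone equals the profitability of mayflies: λ·4.97/(1 + λ·4.97) = 0.647/3.62 = 0.1787.
Rearranging, λ(4.97 − 0.1787×4.97) = 0.1787, so λ = 0.1787/4.082 = 0.04379 per s.

0.044 per s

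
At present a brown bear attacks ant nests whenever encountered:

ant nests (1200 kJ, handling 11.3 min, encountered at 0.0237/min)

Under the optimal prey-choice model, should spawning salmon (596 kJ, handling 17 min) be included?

Current rate: (0.0237×1200)/(1 + 0.0237×11.3) = 22.43 kJ/min.
spawning salmon: E/h = 596/17 = 35.06 kJ/min.
35.06 > 22.43, so adding spawning salmon raises the average — include it.

Yes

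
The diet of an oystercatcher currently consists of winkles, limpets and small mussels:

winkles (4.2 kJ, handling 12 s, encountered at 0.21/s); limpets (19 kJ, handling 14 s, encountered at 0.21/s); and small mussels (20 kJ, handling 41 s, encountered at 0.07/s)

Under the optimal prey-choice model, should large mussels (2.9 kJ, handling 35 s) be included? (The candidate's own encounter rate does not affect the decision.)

On winkles, limpets and small mussels alone, R = ΣλE/(1+Σλh) = 6.272/9.33 = 0.6722 kJ/s.
large mussels: E/h = 2.9/35 = 0.08286 kJ/s.
0.08286 < 0.6722, so adding large mussels would lower the average — exclude it.

No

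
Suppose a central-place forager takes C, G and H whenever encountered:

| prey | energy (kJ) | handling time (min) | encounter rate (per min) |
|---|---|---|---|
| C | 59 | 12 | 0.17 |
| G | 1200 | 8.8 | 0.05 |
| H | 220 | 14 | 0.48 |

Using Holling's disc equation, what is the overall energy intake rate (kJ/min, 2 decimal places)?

17.22 kJ/min

Energy encountered per unit search time: 0.17×59 + 0.05×1200 + 0.48×220 = 175.6 kJ/min.
Handling time per unit search time: 0.17×12 + 0.05×8.8 + 0.48×14 = 9.2.
Rate = 175.6/(1 + 9.2) = 17.22 kJ/min.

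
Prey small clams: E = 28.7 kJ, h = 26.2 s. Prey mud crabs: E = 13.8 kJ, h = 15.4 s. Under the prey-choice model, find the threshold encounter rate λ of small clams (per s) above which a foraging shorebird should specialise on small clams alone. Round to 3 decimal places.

0.172 per s

At the threshold, the rate on small clams alone equals the profitability of mud crabs: λ·28.7/(1 + λ·26.2) = 13.8/15.4 = 0.8961.
Rearranging, λ(28.7 − 0.8961×26.2) = 0.8961, so λ = 0.8961/5.222 = 0.1716 per s.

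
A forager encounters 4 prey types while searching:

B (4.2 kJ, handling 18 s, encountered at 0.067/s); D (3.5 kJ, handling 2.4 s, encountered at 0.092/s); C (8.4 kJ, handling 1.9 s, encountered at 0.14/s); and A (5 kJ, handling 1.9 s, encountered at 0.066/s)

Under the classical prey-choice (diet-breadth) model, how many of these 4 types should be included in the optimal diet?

3

E/h in descending order: C 4.42, A 2.63, D 1.46, B 0.233 kJ/s. The optimal diet is the largest prefix of this list for which every included type satisfies E_i/h_i > R on the types above it.
Rate on top 1: 0.9289. A: 2.63 > 0.9289 → include.
Rate on top 2: 1.082. D: 1.46 > 1.082 → include.
Rate on top 3: 1.134. B: 0.233 < 1.134 → exclude; stop.
Optimal diet: C, A, D — 3 of 4 types.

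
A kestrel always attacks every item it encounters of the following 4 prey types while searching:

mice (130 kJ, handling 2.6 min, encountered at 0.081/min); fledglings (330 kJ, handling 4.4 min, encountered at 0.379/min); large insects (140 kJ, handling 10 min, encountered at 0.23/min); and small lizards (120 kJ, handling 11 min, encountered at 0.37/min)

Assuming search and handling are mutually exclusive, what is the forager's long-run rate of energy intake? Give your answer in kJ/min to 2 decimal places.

22.95 kJ/min

R = (0.081×130 + 0.379×330 + 0.23×140 + 0.37×120) / (1 + 0.081×2.6 + 0.379×4.4 + 0.23×10 + 0.37×11) = 212.2/9.248 = 22.95 kJ/min.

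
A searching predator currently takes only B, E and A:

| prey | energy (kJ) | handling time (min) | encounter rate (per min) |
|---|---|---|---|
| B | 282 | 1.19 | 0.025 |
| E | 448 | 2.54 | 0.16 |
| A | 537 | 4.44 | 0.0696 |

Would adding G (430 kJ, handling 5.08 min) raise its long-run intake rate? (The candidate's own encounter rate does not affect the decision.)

Current rate: (0.025×282 + 0.16×448 + 0.0696×537)/(1 + 0.025×1.19 + 0.16×2.54 + 0.0696×4.44) = 66.53 kJ/min.
G: E/h = 430/5.08 = 84.65 kJ/min.
Since 84.65 > R, including G increases the long-run rate.

Yes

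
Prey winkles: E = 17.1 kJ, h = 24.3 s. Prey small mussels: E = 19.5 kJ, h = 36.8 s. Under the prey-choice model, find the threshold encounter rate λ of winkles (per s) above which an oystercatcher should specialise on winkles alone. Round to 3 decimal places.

Drop small mussels once their profitability E₂/h₂ falls below the rate achievable on winkles alone: E₂/h₂ = λE₁/(1 + λh₁).
Solve for λ: λE₁h₂ = E₂(1 + λh₁) → λ(E₁h₂ − E₂h₁) = E₂ → λ = E₂/(E₁h₂ − E₂h₁).
λ = 19.5/(17.1×36.8 − 19.5×24.3) = 19.5/155.4 = 0.1255 per s.

0.125 per s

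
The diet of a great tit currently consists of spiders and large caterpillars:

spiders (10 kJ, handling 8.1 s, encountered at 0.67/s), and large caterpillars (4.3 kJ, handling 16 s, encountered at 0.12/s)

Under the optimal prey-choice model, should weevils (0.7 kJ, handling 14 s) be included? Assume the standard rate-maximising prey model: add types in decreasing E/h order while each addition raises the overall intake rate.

No

Current rate: (0.67×10 + 0.12×4.3)/(1 + 0.67×8.1 + 0.12×16) = 0.8645 kJ/s.
weevils: E/h = 0.7/14 = 0.05 kJ/s.
0.05 < 0.8645, so adding weevils would lower the average — exclude it.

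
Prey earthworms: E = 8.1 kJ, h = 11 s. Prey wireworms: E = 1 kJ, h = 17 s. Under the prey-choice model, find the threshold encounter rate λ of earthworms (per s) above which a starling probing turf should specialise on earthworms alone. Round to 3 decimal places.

At the threshold, the rate on earthworms alone equals the profitability of wireworms: λ·8.1/(1 + λ·11) = 1/17 = 0.05882.
Rearranging, λ(8.1 − 0.05882×11) = 0.05882, so λ = 0.05882/7.453 = 0.007893 per s.

0.008 per s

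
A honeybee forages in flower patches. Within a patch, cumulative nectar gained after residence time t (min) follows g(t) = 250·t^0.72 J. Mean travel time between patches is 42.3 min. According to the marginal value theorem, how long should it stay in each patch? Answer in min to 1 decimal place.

Maximise g(t)/(T+t): set derivative to zero → g'(t)(T+t) = g(t).
g'(t) = 0.72·250·t^-0.28. Setting 0.72·250·t^-0.28 = 250·t^0.72/(42.3+t) gives 0.72(42.3+t) = t, so 0.28·t = 0.72×42.3.
t* = 0.72×42.3/0.28 = 108.8 min.

108.8 min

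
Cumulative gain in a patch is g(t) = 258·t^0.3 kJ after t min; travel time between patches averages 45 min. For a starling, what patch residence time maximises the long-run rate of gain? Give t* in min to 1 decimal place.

19.3 min

By the marginal value theorem, leave when the instantaneous gain rate g'(t) equals the habitat-wide average g(t)/(T + t).
g'(t) = 0.3·258·t^-0.7. Setting 0.3·258·t^-0.7 = 258·t^0.3/(45+t) gives 0.3(45+t) = t, so 0.70·t = 0.3×45.
t* = 0.3×45/0.70 = 19.29 min.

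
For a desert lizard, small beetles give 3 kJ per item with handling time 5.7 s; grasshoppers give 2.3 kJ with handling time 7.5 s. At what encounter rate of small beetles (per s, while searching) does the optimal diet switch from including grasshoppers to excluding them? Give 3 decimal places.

The zero-one rule: include grasshoppers iff E₂/h₂ > λE₁/(1+λh₁). Equality gives the switch point.
λE₁h₂ = E₂ + λE₂h₁ ⇒ λ = E₂/(E₁h₂ − E₂h₁) = 2.3/(22.5 − 13.11) = 0.2449 per s.

0.245 per s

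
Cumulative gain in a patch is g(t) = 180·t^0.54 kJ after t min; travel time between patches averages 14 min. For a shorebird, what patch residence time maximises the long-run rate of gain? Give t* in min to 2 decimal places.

Maximise g(t)/(T+t): set derivative to zero → g'(t)(T+t) = g(t).
g'(t) = 0.54·180·t^-0.46. Setting 0.54·180·t^-0.46 = 180·t^0.54/(14+t) gives 0.54(14+t) = t, so 0.46·t = 0.54×14.
t* = 0.54×14/0.46 = 16.43 min.

16.43 min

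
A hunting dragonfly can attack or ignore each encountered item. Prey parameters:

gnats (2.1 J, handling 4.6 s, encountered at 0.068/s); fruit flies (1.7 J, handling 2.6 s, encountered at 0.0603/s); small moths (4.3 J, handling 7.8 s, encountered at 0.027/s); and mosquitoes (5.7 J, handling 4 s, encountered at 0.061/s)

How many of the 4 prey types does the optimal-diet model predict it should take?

4

Rank by E/h (J/s): mosquitoes 1.43, fruit flies 0.654, small moths 0.551, gnats 0.457. Include each in turn until the next type's E/h falls below the running intake rate.
Rate on top 1: 0.2795. fruit flies: 0.654 > 0.2795 → include.
Rate on top 2: 0.3214. small moths: 0.551 > 0.3214 → include.
Rate on top 3: 0.3514. gnats: 0.457 > 0.3514 → include.
Optimal diet: mosquitoes, fruit flies, small moths, gnats — 4 of 4 types.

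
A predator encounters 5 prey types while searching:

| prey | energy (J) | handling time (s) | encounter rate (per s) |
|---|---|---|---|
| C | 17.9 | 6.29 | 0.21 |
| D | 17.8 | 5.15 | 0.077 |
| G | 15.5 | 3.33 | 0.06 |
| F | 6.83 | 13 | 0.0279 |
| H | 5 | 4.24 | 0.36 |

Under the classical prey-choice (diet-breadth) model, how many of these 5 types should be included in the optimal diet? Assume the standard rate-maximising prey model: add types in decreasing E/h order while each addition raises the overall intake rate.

Rank by E/h (J/s): G 4.65, D 3.46, C 2.85, H 1.18, F 0.525. Include each in turn until the next type's E/h falls below the running intake rate.
Rate on top 1: 0.7751. D: 3.46 > 0.7751 → include.
Rate on top 2: 1.441. C: 2.85 > 1.441 → include.
Rate on top 3: 2.077. H: 1.18 < 2.077 → exclude; stop.
Optimal diet: G, D, C — 3 of 5 types.

3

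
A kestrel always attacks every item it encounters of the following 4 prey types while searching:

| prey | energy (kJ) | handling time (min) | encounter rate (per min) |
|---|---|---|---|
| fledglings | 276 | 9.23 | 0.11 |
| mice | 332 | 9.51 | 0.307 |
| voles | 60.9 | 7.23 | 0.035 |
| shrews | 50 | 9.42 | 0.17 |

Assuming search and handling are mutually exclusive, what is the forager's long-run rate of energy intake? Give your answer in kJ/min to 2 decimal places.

R = Σλ_iE_i / (1 + Σλ_ih_i)
Numerator: 0.11×276 + 0.307×332 + 0.035×60.9 + 0.17×50 = 142.9
Denominator: 1 + 0.11×9.23 + 0.307×9.51 + 0.035×7.23 + 0.17×9.42 = 6.789
R = 142.9/6.789 = 21.05 kJ/min

21.05 kJ/min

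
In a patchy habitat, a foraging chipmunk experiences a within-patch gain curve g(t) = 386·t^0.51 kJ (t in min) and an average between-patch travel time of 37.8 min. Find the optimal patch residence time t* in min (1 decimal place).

39.3 min

Optimal t* satisfies g'(t*) = g(t*)/(T + t*).
g'(t) = 0.51·386·t^-0.49. Setting 0.51·386·t^-0.49 = 386·t^0.51/(37.8+t) gives 0.51(37.8+t) = t, so 0.49·t = 0.51×37.8.
t* = 0.51×37.8/0.49 = 39.34 min.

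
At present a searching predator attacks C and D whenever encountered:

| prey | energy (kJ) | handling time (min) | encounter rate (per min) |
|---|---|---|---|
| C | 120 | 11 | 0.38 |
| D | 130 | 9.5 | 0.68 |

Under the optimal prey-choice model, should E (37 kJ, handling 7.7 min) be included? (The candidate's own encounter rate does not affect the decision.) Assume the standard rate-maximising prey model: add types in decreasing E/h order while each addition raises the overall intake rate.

No

On C and D alone, R = ΣλE/(1+Σλh) = 134/11.64 = 11.51 kJ/min.
Profitability of E: 37/7.7 = 4.805 kJ/min.
4.805 < 11.51, so adding E would lower the average — exclude it.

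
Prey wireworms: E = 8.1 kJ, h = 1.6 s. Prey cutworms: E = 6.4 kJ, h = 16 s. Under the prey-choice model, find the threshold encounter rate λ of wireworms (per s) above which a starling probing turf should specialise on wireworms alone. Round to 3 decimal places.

At the threshold, the rate on wireworms alone equals the profitability of cutworms: λ·8.1/(1 + λ·1.6) = 6.4/16 = 0.4.
Rearranging, λ(8.1 − 0.4×1.6) = 0.4, so λ = 0.4/7.46 = 0.05362 per s.

0.054 per s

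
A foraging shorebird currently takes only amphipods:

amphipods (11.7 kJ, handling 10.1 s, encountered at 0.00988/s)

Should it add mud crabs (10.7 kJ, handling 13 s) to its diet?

Intake rate on the current diet: R = (0.00988×11.7) / (1 + 0.00988×10.1) = 0.1156/1.1 = 0.1051 kJ/s.
Profitability of mud crabs: 10.7/13 = 0.8231 kJ/s.
0.8231 > 0.1051, so adding mud crabs raises the average — include it.

Yes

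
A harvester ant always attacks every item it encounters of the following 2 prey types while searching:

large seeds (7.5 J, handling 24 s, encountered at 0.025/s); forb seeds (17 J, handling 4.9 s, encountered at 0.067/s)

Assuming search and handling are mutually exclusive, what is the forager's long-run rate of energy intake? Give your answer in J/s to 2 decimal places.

0.69 J/s

Energy encountered per unit search time: 0.025×7.5 + 0.067×17 = 1.327 J/s.
Handling time per unit search time: 0.025×24 + 0.067×4.9 = 0.9283.
Rate = 1.327/(1 + 0.9283) = 0.6879 J/s.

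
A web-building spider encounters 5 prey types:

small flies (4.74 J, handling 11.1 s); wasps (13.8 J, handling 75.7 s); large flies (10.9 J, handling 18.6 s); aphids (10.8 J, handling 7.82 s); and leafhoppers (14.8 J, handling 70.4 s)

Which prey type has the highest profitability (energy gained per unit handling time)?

aphids

In descending order of E/h:
aphids: 10.8/7.82 = 1.38 J/s
large flies: 10.9/18.6 = 0.586 J/s
small flies: 4.74/11.1 = 0.427 J/s
leafhoppers: 14.8/70.4 = 0.21 J/s
wasps: 13.8/75.7 = 0.182 J/s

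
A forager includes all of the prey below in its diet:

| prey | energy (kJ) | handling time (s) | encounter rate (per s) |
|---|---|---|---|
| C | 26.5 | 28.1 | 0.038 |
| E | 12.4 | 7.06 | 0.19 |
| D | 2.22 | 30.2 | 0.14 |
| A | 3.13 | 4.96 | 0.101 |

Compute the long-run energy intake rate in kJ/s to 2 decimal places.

Energy encountered per unit search time: 0.038×26.5 + 0.19×12.4 + 0.14×2.22 + 0.101×3.13 = 3.99 kJ/s.
Handling time per unit search time: 0.038×28.1 + 0.19×7.06 + 0.14×30.2 + 0.101×4.96 = 7.138.
Rate = 3.99/(1 + 7.138) = 0.4903 kJ/s.

0.49 kJ/s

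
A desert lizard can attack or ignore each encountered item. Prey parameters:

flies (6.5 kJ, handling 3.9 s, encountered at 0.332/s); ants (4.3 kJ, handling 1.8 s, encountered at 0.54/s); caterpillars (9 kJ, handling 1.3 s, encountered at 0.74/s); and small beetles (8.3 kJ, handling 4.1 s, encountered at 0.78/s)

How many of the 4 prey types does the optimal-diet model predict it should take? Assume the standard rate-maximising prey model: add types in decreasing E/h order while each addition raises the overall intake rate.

1

Profitabilities (E/h, kJ/s): caterpillars 6.92, ants 2.39, small beetles 2.02, flies 1.67. Add prey in this order while the next type's profitability exceeds the intake rate on those already taken.
Rate on top 1: 3.394. ants: 2.39 < 3.394 → exclude; stop.
Optimal diet: caterpillars — 1 of 4 types.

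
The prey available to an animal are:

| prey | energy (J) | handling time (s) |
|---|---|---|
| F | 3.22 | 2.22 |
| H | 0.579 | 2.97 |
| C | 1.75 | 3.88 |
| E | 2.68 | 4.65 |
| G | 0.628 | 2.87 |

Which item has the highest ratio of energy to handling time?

Profitability E/h (J/s): F = 3.22/2.22 = 1.45, H = 0.579/2.97 = 0.195, C = 1.75/3.88 = 0.451, E = 2.68/4.65 = 0.576, G = 0.628/2.87 = 0.219.
Ranked: F > E > C > G > H.

F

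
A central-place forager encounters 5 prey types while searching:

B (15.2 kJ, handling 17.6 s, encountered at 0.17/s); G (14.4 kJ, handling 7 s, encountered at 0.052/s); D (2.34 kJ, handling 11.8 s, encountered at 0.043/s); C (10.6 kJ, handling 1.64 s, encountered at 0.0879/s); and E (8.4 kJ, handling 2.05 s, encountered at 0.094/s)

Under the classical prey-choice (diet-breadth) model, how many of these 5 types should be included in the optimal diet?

Profitabilities (E/h, kJ/s): C 6.46, E 4.1, G 2.06, B 0.864, D 0.198. Add prey in this order while the next type's profitability exceeds the intake rate on those already taken.
Rate on top 1: 0.8143. E: 4.1 > 0.8143 → include.
Rate on top 2: 1.288. G: 2.06 > 1.288 → include.
Rate on top 3: 1.452. B: 0.864 < 1.452 → exclude; stop.
Optimal diet: C, E, G — 3 of 5 types.

3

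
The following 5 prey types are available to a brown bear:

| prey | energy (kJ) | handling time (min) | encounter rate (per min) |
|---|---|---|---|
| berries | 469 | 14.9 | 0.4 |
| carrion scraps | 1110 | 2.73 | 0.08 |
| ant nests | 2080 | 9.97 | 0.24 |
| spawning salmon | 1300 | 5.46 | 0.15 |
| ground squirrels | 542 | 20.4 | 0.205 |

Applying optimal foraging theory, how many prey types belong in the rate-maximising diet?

E/h in descending order: carrion scraps 407, spawning salmon 238, ant nests 209, berries 31.5, ground squirrels 26.6 kJ/min. The optimal diet is the largest prefix of this list for which every included type satisfies E_i/h_i > R on the types above it.
Rate on top 1: 72.88. spawning salmon: 238 > 72.88 → include.
Rate on top 2: 139.3. ant nests: 209 > 139.3 → include.
Rate on top 3: 176.7. berries: 31.5 < 176.7 → exclude; stop.
Optimal diet: carrion scraps, spawning salmon, ant nests — 3 of 5 types.

3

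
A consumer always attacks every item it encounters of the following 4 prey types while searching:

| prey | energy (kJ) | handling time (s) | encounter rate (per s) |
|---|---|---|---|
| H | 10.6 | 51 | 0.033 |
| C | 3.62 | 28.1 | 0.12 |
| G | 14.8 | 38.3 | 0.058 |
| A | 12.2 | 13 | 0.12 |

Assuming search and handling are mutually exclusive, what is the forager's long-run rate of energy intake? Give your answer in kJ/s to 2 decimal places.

0.32 kJ/s

R = (0.033×10.6 + 0.12×3.62 + 0.058×14.8 + 0.12×12.2) / (1 + 0.033×51 + 0.12×28.1 + 0.058×38.3 + 0.12×13) = 3.107/9.836 = 0.3158 kJ/s.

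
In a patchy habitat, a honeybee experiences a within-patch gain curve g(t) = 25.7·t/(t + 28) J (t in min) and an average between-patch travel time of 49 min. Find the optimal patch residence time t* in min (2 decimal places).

Optimal t* satisfies g'(t*) = g(t*)/(T + t*).
g'(t) = 25.7·28/(t + 28)². Setting 25.7·28/(t+28)² = 25.7t/[(t+28)(49+t)] gives 28(49+t) = t(t+28), so t² = 28×49 = 1372.
t* = √1372 = 37.04 min.

37.04 min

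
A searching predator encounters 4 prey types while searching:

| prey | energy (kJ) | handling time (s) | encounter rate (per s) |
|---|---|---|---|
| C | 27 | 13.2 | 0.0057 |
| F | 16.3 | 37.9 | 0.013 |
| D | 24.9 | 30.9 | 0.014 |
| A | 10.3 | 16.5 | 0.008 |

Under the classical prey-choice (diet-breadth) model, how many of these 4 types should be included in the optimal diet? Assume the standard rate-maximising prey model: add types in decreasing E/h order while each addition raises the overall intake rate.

4

Profitabilities (E/h, kJ/s): C 2.05, D 0.806, A 0.624, F 0.43. Add prey in this order while the next type's profitability exceeds the intake rate on those already taken.
Rate on top 1: 0.1431. D: 0.806 > 0.1431 → include.
Rate on top 2: 0.3333. A: 0.624 > 0.3333 → include.
Rate on top 3: 0.3567. F: 0.43 > 0.3567 → include.
Optimal diet: C, D, A, F — 4 of 4 types.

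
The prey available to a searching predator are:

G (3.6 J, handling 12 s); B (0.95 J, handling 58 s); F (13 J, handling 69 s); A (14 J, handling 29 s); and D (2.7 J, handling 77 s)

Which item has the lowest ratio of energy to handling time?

B

Profitability E/h (J/s): G = 3.6/12 = 0.3, B = 0.95/58 = 0.0164, F = 13/69 = 0.188, A = 14/29 = 0.483, D = 2.7/77 = 0.0351.
Ranked: A > G > F > D > B.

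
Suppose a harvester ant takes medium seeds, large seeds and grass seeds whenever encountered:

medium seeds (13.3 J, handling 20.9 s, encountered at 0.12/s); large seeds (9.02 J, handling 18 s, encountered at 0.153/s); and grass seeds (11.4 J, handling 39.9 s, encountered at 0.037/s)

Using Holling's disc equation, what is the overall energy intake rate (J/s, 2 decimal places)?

R = (0.12×13.3 + 0.153×9.02 + 0.037×11.4) / (1 + 0.12×20.9 + 0.153×18 + 0.037×39.9) = 3.398/7.738 = 0.4391 J/s.

0.44 J/s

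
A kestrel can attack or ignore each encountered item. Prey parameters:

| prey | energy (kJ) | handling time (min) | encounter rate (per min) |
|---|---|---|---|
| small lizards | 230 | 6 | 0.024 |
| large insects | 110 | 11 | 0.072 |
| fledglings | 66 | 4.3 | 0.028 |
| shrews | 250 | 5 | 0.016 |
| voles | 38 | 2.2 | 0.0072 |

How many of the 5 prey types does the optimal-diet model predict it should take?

5

Profitabilities (E/h, kJ/min): shrews 50, small lizards 38.3, voles 17.3, fledglings 15.3, large insects 10. Add prey in this order while the next type's profitability exceeds the intake rate on those already taken.
Rate on top 1: 3.704. small lizards: 38.3 > 3.704 → include.
Rate on top 2: 7.778. voles: 17.3 > 7.778 → include.
Rate on top 3: 7.899. fledglings: 15.3 > 7.899 → include.
Rate on top 4: 8.558. large insects: 10 > 8.558 → include.
Optimal diet: shrews, small lizards, voles, fledglings, large insects — 5 of 5 types.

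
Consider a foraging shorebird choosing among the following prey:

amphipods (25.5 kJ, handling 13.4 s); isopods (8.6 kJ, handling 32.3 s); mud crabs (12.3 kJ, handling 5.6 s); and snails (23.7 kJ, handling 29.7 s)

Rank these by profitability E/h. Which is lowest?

isopods

Profitability E/h (kJ/s): amphipods = 25.5/13.4 = 1.9, isopods = 8.6/32.3 = 0.266, mud crabs = 12.3/5.6 = 2.2, snails = 23.7/29.7 = 0.798.
Ranked: mud crabs > amphipods > snails > isopods.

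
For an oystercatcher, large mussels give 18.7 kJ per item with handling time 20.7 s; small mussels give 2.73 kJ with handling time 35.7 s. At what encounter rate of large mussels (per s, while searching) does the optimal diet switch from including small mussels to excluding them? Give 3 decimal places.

At the threshold, the rate on large mussels alone equals the profitability of small mussels: λ·18.7/(1 + λ·20.7) = 2.73/35.7 = 0.07647.
Rearranging, λ(18.7 − 0.07647×20.7) = 0.07647, so λ = 0.07647/17.12 = 0.004468 per s.

0.004 per s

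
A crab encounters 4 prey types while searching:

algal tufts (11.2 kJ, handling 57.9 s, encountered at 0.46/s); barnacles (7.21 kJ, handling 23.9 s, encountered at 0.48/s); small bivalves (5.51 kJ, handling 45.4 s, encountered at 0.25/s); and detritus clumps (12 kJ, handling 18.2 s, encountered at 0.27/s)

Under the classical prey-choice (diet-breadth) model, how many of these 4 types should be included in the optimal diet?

E/h in descending order: detritus clumps 0.659, barnacles 0.302, algal tufts 0.193, small bivalves 0.121 kJ/s. The optimal diet is the largest prefix of this list for which every included type satisfies E_i/h_i > R on the types above it.
Rate on top 1: 0.5479. barnacles: 0.302 < 0.5479 → exclude; stop.
Optimal diet: detritus clumps — 1 of 4 types.

1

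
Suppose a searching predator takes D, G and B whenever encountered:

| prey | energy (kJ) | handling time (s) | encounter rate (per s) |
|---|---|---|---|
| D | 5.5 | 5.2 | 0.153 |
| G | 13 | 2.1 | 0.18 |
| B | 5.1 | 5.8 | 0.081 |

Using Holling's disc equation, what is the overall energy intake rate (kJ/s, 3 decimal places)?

R = Σλ_iE_i / (1 + Σλ_ih_i)
Numerator: 0.153×5.5 + 0.18×13 + 0.081×5.1 = 3.595
Denominator: 1 + 0.153×5.2 + 0.18×2.1 + 0.081×5.8 = 2.643
R = 3.595/2.643 = 1.36 kJ/s

1.360 kJ/s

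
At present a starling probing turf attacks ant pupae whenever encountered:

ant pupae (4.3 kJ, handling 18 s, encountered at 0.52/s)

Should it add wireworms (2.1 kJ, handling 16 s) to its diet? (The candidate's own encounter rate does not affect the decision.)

On ant pupae alone, R = ΣλE/(1+Σλh) = 2.236/10.36 = 0.2158 kJ/s.
wireworms: E/h = 2.1/16 = 0.1313 kJ/s.
Since 0.1313 < R, time spent handling wireworms is better spent searching.

No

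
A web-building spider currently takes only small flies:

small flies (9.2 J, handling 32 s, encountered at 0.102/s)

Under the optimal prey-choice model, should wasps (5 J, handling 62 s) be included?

No

Current rate: (0.102×9.2)/(1 + 0.102×32) = 0.2201 J/s.
Profitability of wasps: 5/62 = 0.08065 J/s.
0.08065 < 0.2201, so adding wasps would lower the average — exclude it.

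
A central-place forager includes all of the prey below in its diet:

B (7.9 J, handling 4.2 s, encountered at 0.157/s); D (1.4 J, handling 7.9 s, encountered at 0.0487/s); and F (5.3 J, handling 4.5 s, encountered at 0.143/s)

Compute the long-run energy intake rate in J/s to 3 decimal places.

R = Σλ_iE_i / (1 + Σλ_ih_i)
Numerator: 0.157×7.9 + 0.0487×1.4 + 0.143×5.3 = 2.066
Denominator: 1 + 0.157×4.2 + 0.0487×7.9 + 0.143×4.5 = 2.688
R = 2.066/2.688 = 0.7688 J/s

0.769 J/s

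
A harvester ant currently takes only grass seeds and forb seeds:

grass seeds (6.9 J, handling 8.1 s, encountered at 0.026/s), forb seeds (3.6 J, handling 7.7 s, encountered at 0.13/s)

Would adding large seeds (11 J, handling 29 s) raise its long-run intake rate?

Yes

On grass seeds and forb seeds alone, R = ΣλE/(1+Σλh) = 0.6474/2.212 = 0.2927 J/s.
large seeds: E/h = 11/29 = 0.3793 J/s.
0.3793 > 0.2927, so adding large seeds raises the average — include it.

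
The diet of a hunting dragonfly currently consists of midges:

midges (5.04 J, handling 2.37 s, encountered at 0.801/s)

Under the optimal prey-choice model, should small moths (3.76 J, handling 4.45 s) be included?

Intake rate on the current diet: R = (0.801×5.04) / (1 + 0.801×2.37) = 4.037/2.898 = 1.393 J/s.
small moths: E/h = 3.76/4.45 = 0.8449 J/s.
Since 0.8449 < R, time spent handling small moths is better spent searching.

No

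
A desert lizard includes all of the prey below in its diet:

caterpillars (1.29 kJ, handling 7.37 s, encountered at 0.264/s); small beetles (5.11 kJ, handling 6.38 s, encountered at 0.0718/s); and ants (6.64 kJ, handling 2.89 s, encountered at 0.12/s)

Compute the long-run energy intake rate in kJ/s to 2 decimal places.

Energy encountered per unit search time: 0.264×1.29 + 0.0718×5.11 + 0.12×6.64 = 1.504 kJ/s.
Handling time per unit search time: 0.264×7.37 + 0.0718×6.38 + 0.12×2.89 = 2.751.
Rate = 1.504/(1 + 2.751) = 0.4011 kJ/s.

0.40 kJ/s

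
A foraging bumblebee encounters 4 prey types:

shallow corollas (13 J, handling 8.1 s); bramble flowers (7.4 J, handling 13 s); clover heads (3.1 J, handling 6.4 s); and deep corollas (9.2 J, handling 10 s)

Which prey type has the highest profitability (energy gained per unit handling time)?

Profitability E/h (J/s): shallow corollas = 13/8.1 = 1.6, bramble flowers = 7.4/13 = 0.569, clover heads = 3.1/6.4 = 0.484, deep corollas = 9.2/10 = 0.92.
Ranked: shallow corollas > deep corollas > bramble flowers > clover heads.

shallow corollas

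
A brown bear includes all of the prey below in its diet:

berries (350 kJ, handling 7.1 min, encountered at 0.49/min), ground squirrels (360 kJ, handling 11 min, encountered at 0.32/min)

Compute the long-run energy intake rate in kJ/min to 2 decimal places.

35.84 kJ/min

Energy encountered per unit search time: 0.49×350 + 0.32×360 = 286.7 kJ/min.
Handling time per unit search time: 0.49×7.1 + 0.32×11 = 6.999.
Rate = 286.7/(1 + 6.999) = 35.84 kJ/min.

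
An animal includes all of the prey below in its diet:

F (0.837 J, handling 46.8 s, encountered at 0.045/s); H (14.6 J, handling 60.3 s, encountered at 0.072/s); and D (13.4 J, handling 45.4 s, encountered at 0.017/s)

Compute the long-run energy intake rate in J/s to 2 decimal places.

R = (0.045×0.837 + 0.072×14.6 + 0.017×13.4) / (1 + 0.045×46.8 + 0.072×60.3 + 0.017×45.4) = 1.317/8.219 = 0.1602 J/s.

0.16 J/s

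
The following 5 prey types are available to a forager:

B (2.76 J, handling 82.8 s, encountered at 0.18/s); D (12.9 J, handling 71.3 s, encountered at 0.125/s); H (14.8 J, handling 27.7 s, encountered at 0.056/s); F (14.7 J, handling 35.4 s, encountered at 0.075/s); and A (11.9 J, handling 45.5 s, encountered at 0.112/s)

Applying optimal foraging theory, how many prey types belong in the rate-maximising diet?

E/h in descending order: H 0.534, F 0.415, A 0.262, D 0.181, B 0.0333 J/s. The optimal diet is the largest prefix of this list for which every included type satisfies E_i/h_i > R on the types above it.
Rate on top 1: 0.3249. F: 0.415 > 0.3249 → include.
Rate on top 2: 0.371. A: 0.262 < 0.371 → exclude; stop.
Optimal diet: H, F — 2 of 5 types.

2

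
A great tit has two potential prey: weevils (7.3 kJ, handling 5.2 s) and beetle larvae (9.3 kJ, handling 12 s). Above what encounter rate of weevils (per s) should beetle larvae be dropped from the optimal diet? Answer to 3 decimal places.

At the threshold, the rate on weevils alone equals the profitability of beetle larvae: λ·7.3/(1 + λ·5.2) = 9.3/12 = 0.775.
Rearranging, λ(7.3 − 0.775×5.2) = 0.775, so λ = 0.775/3.27 = 0.237 per s.

0.237 per s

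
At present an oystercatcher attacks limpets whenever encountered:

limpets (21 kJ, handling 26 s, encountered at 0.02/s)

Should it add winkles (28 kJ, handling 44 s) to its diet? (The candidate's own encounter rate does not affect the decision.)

Yes

Current rate: (0.02×21)/(1 + 0.02×26) = 0.2763 kJ/s.
winkles: E/h = 28/44 = 0.6364 kJ/s.
Since 0.6364 > R, including winkles increases the long-run rate.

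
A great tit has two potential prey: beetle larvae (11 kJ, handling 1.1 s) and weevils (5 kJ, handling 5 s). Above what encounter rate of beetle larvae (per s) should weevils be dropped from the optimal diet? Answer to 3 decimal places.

Drop weevils once their profitability E₂/h₂ falls below the rate achievable on beetle larvae alone: E₂/h₂ = λE₁/(1 + λh₁).
Solve for λ: λE₁h₂ = E₂(1 + λh₁) → λ(E₁h₂ − E₂h₁) = E₂ → λ = E₂/(E₁h₂ − E₂h₁).
λ = 5/(11×5 − 5×1.1) = 5/49.5 = 0.101 per s.

0.101 per s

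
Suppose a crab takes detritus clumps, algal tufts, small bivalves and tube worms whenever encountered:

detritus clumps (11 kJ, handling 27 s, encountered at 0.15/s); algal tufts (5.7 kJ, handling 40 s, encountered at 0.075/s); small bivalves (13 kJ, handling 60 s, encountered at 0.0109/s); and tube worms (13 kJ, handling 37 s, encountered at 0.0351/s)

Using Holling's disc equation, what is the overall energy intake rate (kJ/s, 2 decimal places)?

R = (0.15×11 + 0.075×5.7 + 0.0109×13 + 0.0351×13) / (1 + 0.15×27 + 0.075×40 + 0.0109×60 + 0.0351×37) = 2.675/10 = 0.2675 kJ/s.

0.27 kJ/s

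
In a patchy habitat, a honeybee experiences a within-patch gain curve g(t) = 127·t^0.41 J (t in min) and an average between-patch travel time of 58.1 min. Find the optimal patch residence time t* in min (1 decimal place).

40.4 min

Optimal t* satisfies g'(t*) = g(t*)/(T + t*).
g'(t) = 0.41·127·t^-0.59. Setting 0.41·127·t^-0.59 = 127·t^0.41/(58.1+t) gives 0.41(58.1+t) = t, so 0.59·t = 0.41×58.1.
t* = 0.41×58.1/0.59 = 40.37 min.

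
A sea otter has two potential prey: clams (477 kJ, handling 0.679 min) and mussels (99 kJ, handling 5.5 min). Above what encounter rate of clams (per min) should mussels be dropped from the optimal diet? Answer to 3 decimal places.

0.039 per min

The zero-one rule: include mussels iff E₂/h₂ > λE₁/(1+λh₁). Equality gives the switch point.
λE₁h₂ = E₂ + λE₂h₁ ⇒ λ = E₂/(E₁h₂ − E₂h₁) = 99/(2624 − 67.22) = 0.03873 per min.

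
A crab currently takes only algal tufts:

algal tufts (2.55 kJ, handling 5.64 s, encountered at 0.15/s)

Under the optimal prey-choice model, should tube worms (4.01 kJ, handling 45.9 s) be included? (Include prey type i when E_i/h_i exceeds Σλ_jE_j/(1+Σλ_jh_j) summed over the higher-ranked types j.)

No

Intake rate on the current diet: R = (0.15×2.55) / (1 + 0.15×5.64) = 0.3825/1.846 = 0.2072 kJ/s.
tube worms: E/h = 4.01/45.9 = 0.08736 kJ/s.
Since 0.08736 < R, time spent handling tube worms is better spent searching.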